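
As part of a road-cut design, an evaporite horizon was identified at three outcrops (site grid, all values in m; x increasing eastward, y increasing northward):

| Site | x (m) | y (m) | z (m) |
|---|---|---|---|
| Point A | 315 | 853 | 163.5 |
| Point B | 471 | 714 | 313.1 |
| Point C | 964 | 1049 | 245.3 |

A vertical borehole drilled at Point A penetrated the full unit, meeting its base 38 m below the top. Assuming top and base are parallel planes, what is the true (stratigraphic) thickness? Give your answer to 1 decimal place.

Two edge vectors: Point A→Point B = (156, -139, 149.6), Point A→Point C = (649, 196, 81.8).
Normal n = (Point A→Point B) × (Point A→Point C) = (-40691.8, 84329.6, 120787).
So ∂z/∂x = −n_x/n_z = 0.33689 and ∂z/∂y = −n_y/n_z = −0.69817.
|∇z| = √(a²+b²) = 0.77520, so dip δ = arctan(0.77520) = 37.78°.
True thickness = vertical thickness × cos δ = 38 × cos 37.78° = 30.0 m.

30.0 m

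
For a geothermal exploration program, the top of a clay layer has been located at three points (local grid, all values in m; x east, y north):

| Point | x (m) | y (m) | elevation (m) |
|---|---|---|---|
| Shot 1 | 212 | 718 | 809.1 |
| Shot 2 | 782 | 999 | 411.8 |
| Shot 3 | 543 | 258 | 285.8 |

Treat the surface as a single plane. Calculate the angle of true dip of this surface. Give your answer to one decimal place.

Two edge vectors: Shot 1→Shot 2 = (570, 281, -397.3), Shot 1→Shot 3 = (331, -460, -523.3).
Normal n = (Shot 1→Shot 2) × (Shot 1→Shot 3) = (-329805.3, 166774.7, -355211).
So ∂z/∂x = −n_x/n_z = −0.92848 and ∂z/∂y = −n_y/n_z = 0.46951.
Gradient magnitude |∇z| = √(a² + b²) = √(0.86207 + 0.22044) = 1.04044.
True dip = arctan(1.04044) = 46.1°, dipping toward ESE (azimuth ≈ 117°).

46.1°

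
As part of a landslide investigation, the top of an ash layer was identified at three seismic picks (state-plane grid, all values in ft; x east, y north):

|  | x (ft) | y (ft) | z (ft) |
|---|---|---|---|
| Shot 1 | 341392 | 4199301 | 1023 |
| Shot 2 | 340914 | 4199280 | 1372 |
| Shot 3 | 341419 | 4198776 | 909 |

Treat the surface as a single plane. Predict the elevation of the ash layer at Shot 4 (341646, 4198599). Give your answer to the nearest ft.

710 ft

Two edge vectors: Shot 1→Shot 2 = (-478, -21, 349), Shot 1→Shot 3 = (27, -525, -114).
Normal n = (Shot 1→Shot 2) × (Shot 1→Shot 3) = (185619, -45069, 251517).
So ∂z/∂x = −n_x/n_z = −0.73799783 and ∂z/∂y = −n_y/n_z = 0.17918868.
Intercept c from Shot 1: 1023 + 251946.55 − 752467.22 = −499497.66.
At (341646, 4198599): z = −252134.0 + 752341.4 − 499497.66 = 709.8 ft.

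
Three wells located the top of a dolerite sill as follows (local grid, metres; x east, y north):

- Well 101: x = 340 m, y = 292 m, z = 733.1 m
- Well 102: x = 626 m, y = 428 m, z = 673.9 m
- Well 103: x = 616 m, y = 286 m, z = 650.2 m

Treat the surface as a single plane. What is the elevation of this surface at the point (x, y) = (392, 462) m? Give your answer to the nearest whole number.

Let the plane be z = a·x + b·y + c.
Well 102−Well 101: 286a + 136b = −59.2;  Well 103−Well 101: 276a − 6b = −82.9.
Solving gives a = −0.29628, b = 0.18777.
Then c = 733.1 − a·340 − b·292 = 779.01.
At (392, 462): z = −116.1 + 86.7 + 779.01 = 749.6 m.

750 m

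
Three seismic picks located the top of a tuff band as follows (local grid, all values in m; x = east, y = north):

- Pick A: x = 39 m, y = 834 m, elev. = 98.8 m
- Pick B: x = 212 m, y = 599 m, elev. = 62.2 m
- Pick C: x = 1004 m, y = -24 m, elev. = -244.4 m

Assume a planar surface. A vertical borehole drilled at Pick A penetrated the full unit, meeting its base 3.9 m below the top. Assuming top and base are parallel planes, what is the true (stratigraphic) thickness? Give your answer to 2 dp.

Let the plane be z = a·x + b·y + c.
Pick B−Pick A: 173a − 235b = −36.6;  Pick C−Pick A: 965a − 858b = −343.2.
Solving gives a = −0.62865, b = −0.30705.
|∇z| = √(a²+b²) = 0.69963, so dip δ = arctan(0.69963) = 34.98°.
True thickness = vertical thickness × cos δ = 3.9 × cos 34.98° = 3.20 m.

3.20 m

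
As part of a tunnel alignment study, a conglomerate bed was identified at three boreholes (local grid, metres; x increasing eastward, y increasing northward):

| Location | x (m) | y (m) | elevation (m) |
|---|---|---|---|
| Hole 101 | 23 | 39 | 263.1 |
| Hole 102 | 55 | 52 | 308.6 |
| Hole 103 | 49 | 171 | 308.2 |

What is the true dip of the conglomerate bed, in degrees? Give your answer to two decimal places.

54.39°

Let the plane be z = a·x + b·y + c.
Hole 102−Hole 101: 32a + 13b = 45.5;  Hole 103−Hole 101: 26a + 132b = 45.1.
Solving gives a = 1.39467, b = 0.06696.
Gradient magnitude |∇z| = √(a² + b²) = √(1.94511 + 0.00448) = 1.39628.
True dip = arctan(1.39628) = 54.39°, dipping toward W (azimuth ≈ 267°).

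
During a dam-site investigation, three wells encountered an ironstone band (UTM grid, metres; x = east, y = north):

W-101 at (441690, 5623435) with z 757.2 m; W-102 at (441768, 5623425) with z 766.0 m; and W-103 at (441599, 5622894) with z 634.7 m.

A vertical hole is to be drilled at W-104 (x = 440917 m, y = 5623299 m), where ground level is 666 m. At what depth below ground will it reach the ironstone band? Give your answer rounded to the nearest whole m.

44 m

Let the plane be z = a·x + b·y + c.
W-102−W-101: 78a − 10b = 8.8;  W-103−W-101: −91a − 541b = −122.5.
Solving gives a = 0.13885590, b = 0.20307600.
Then c = 757.2 − a·441690 − b·5623435 = −1202558.72.
At (440917, 5623299): z_contact = 61223.9 + 1141957.0 − 1202558.72 = 622.2 m.
Depth below ground = 666 − 622.2 = 44 m.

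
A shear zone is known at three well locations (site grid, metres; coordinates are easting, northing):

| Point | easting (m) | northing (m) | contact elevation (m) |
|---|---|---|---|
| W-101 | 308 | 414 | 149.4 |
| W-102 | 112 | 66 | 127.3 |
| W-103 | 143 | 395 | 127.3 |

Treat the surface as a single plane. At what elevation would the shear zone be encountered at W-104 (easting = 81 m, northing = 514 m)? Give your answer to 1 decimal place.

117.4 m

Two edge vectors: W-101→W-102 = (-196, -348, -22.1), W-101→W-103 = (-165, -19, -22.1).
Normal n = (W-101→W-102) × (W-101→W-103) = (7270.9, -685.1, -53696).
So ∂z/∂easting = −n_x/n_z = 0.13541 and ∂z/∂northing = −n_y/n_z = −0.01276.
Intercept c from W-101: 149.4 − 41.71 + 5.28 = 112.98.
At (81, 514): z = 11.0 − 6.6 + 112.98 = 117.4 m.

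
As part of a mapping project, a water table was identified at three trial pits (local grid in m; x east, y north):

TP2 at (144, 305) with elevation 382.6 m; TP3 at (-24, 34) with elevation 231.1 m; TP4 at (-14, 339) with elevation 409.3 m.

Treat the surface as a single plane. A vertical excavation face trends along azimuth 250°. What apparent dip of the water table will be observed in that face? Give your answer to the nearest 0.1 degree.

Two edge vectors: TP2→TP3 = (-168, -271, -151.5), TP2→TP4 = (-158, 34, 26.7).
Normal n = (TP2→TP3) × (TP2→TP4) = (-2084.7, 28422.6, -48530).
So ∂z/∂x = −n_x/n_z = −0.04296 and ∂z/∂y = −n_y/n_z = 0.58567.
Unit vector along 250° is (sin 250°, cos 250°) = (-0.9397, -0.3420).
Slope in that direction = a·(-0.9397) + b·(-0.3420) = −0.15994.
Apparent dip = arctan|0.15994| = 9.1° (true dip is 30.4°, so apparent ≤ true as expected).

9.1°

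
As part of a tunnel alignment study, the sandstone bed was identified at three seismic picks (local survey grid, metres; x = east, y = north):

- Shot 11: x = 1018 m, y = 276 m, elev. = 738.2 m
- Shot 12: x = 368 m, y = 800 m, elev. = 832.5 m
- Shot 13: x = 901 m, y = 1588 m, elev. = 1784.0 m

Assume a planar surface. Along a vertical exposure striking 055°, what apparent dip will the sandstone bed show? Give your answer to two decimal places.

42.73°

Two edge vectors: Shot 11→Shot 12 = (-650, 524, 94.3), Shot 11→Shot 13 = (-117, 1312, 1045.8).
Normal n = (Shot 11→Shot 12) × (Shot 11→Shot 13) = (424277.6, 668736.9, -791492).
So ∂z/∂x = −n_x/n_z = 0.53605 and ∂z/∂y = −n_y/n_z = 0.84491.
Unit vector along 055° is (sin 55°, cos 55°) = (0.8192, 0.5736).
Slope in that direction = a·(0.8192) + b·(0.5736) = 0.92372.
Apparent dip = arctan|0.92372| = 42.73° (true dip is 45.0°, so apparent ≤ true as expected).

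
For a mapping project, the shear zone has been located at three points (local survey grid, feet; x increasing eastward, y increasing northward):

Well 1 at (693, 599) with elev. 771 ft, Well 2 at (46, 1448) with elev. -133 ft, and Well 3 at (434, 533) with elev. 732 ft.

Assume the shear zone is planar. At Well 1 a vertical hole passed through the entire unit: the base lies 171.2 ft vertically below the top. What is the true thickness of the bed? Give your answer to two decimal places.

Let the plane be z = a·x + b·y + c.
Well 2−Well 1: −647a + 849b = −904;  Well 3−Well 1: −259a − 66b = −39.
Solving gives a = 0.35330, b = −0.79554.
|∇z| = √(a²+b²) = 0.87046, so dip δ = arctan(0.87046) = 41.04°.
True thickness = vertical thickness × cos δ = 171.2 × cos 41.04° = 129.13 ft.

129.13 ft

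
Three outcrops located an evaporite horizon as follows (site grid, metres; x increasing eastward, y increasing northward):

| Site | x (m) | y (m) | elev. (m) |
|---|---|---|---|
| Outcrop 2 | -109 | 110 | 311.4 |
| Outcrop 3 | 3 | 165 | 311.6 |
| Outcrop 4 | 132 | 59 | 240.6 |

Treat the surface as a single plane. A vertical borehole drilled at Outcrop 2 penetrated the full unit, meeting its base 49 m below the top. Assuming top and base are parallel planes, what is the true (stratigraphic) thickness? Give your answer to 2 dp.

44.38 m

Two edge vectors: Outcrop 2→Outcrop 3 = (112, 55, 0.2), Outcrop 2→Outcrop 4 = (241, -51, -70.8).
Normal n = (Outcrop 2→Outcrop 3) × (Outcrop 2→Outcrop 4) = (-3883.8, 7977.8, -18967).
So ∂z/∂x = −n_x/n_z = −0.20477 and ∂z/∂y = −n_y/n_z = 0.42061.
|∇z| = √(a²+b²) = 0.46781, so dip δ = arctan(0.46781) = 25.07°.
True thickness = vertical thickness × cos δ = 49 × cos 25.07° = 44.38 m.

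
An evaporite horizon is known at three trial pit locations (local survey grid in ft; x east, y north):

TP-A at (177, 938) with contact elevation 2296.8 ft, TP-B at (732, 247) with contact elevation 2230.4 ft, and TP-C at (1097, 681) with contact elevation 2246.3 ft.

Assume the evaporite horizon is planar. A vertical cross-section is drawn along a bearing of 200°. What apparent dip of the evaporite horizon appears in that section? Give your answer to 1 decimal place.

Two edge vectors: TP-A→TP-B = (555, -691, -66.4), TP-A→TP-C = (920, -257, -50.5).
Normal n = (TP-A→TP-B) × (TP-A→TP-C) = (17830.7, -33060.5, 493085).
So ∂z/∂x = −n_x/n_z = −0.03616 and ∂z/∂y = −n_y/n_z = 0.06705.
Unit vector along 200° is (sin 200°, cos 200°) = (-0.3420, -0.9397).
Slope in that direction = a·(-0.3420) + b·(-0.9397) = −0.05064.
Apparent dip = arctan|0.05064| = 2.9° (true dip is 4.4°, so apparent ≤ true as expected).

2.9°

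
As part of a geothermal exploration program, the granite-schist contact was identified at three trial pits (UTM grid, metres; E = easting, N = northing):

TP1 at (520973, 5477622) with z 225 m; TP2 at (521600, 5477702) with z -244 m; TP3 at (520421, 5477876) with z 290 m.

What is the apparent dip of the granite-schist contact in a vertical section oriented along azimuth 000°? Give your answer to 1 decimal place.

47.0°

Two edge vectors: TP1→TP2 = (627, 80, -469), TP1→TP3 = (-552, 254, 65).
Normal n = (TP1→TP2) × (TP1→TP3) = (124326, 218133, 203418).
So ∂z/∂E = −n_x/n_z = −0.61118 and ∂z/∂N = −n_y/n_z = −1.07234.
Unit vector along 000° is (sin 0°, cos 0°) = (0.0000, 1.0000).
Slope in that direction = a·(0.0000) + b·(1.0000) = −1.07234.
Apparent dip = arctan|1.07234| = 47.0° (true dip is 51.0°, so apparent ≤ true as expected).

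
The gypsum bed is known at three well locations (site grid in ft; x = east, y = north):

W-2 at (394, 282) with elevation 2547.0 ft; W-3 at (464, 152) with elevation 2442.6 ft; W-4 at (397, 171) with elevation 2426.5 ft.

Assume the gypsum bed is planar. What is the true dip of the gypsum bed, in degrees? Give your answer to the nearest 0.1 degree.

50.9°

Two edge vectors: W-2→W-3 = (70, -130, -104.4), W-2→W-4 = (3, -111, -120.5).
Normal n = (W-2→W-3) × (W-2→W-4) = (4076.6, 8121.8, -7380).
So ∂z/∂x = −n_x/n_z = 0.55238 and ∂z/∂y = −n_y/n_z = 1.10051.
Gradient magnitude |∇z| = √(a² + b²) = √(0.30513 + 1.21113) = 1.23137.
True dip = arctan(1.23137) = 50.9°, dipping toward SSW (azimuth ≈ 207°).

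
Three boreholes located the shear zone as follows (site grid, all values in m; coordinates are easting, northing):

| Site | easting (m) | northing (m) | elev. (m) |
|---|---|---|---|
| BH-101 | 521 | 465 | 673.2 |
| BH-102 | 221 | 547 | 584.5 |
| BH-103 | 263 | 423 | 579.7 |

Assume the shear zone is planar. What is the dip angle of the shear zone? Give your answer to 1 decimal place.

20.3°

Let the plane be z = a·easting + b·northing + c.
BH-102−BH-101: −300a + 82b = −88.7;  BH-103−BH-101: −258a − 42b = −93.5.
Solving gives a = 0.33749, b = 0.15302.
Gradient magnitude |∇z| = √(a² + b²) = √(0.11390 + 0.02342) = 0.37056.
True dip = arctan(0.37056) = 20.3°, dipping toward WSW (azimuth ≈ 246°).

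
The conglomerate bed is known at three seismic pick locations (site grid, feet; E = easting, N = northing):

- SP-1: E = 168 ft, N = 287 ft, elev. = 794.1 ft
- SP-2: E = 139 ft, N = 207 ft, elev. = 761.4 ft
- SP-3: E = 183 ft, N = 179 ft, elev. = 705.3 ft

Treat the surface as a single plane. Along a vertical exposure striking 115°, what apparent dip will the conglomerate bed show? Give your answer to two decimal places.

46.30°

Two edge vectors: SP-1→SP-2 = (-29, -80, -32.7), SP-1→SP-3 = (15, -108, -88.8).
Normal n = (SP-1→SP-2) × (SP-1→SP-3) = (3572.4, -3065.7, 4332).
So ∂z/∂E = −n_x/n_z = −0.82465 and ∂z/∂N = −n_y/n_z = 0.70769.
Unit vector along 115° is (sin 115°, cos 115°) = (0.9063, -0.4226).
Slope in that direction = a·(0.9063) + b·(-0.4226) = −1.04647.
Apparent dip = arctan|1.04647| = 46.30° (true dip is 47.4°, so apparent ≤ true as expected).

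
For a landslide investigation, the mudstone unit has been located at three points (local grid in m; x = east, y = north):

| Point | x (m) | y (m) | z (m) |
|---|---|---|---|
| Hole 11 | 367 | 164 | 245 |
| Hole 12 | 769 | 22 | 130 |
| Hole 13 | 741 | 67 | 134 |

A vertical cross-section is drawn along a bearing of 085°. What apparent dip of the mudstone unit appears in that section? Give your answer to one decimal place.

Two edge vectors: Hole 11→Hole 12 = (402, -142, -115), Hole 11→Hole 13 = (374, -97, -111).
Normal n = (Hole 11→Hole 12) × (Hole 11→Hole 13) = (4607, 1612, 14114).
So ∂z/∂x = −n_x/n_z = −0.32641 and ∂z/∂y = −n_y/n_z = −0.11421.
Unit vector along 085° is (sin 85°, cos 85°) = (0.9962, 0.0872).
Slope in that direction = a·(0.9962) + b·(0.0872) = −0.33513.
Apparent dip = arctan|0.33513| = 18.5° (true dip is 19.1°, so apparent ≤ true as expected).

18.5°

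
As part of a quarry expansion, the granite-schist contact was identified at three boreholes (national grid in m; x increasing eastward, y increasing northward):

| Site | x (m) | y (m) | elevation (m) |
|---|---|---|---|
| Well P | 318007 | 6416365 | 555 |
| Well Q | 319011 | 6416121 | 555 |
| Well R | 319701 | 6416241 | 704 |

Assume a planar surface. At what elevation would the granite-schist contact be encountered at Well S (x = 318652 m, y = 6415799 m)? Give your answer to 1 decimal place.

343.0 m

Two edge vectors: Well P→Well Q = (1004, -244, 0), Well P→Well R = (1694, -124, 149).
Normal n = (Well P→Well Q) × (Well P→Well R) = (-36356, -149596, 288840).
So ∂z/∂x = −n_x/n_z = 0.125868993 and ∂z/∂y = −n_y/n_z = 0.517919956.
Intercept c from Well P: 555 − 40027.22 − 3323163.48 = −3362635.70.
At (318652, 6415799): z = 40108.4 + 3322870.3 − 3362635.70 = 343.0 m.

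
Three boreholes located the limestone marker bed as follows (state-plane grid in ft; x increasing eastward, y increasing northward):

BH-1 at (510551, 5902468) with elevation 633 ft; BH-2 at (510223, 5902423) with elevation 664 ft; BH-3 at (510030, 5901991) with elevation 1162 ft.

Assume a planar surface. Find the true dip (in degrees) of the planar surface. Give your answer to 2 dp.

Two edge vectors: BH-1→BH-2 = (-328, -45, 31), BH-1→BH-3 = (-521, -477, 529).
Normal n = (BH-1→BH-2) × (BH-1→BH-3) = (-9018, 157361, 133011).
So ∂z/∂x = −n_x/n_z = 0.06780 and ∂z/∂y = −n_y/n_z = −1.18307.
Gradient magnitude |∇z| = √(a² + b²) = √(0.00460 + 1.39965) = 1.18501.
True dip = arctan(1.18501) = 49.84°, dipping toward N (azimuth ≈ 357°).

49.84°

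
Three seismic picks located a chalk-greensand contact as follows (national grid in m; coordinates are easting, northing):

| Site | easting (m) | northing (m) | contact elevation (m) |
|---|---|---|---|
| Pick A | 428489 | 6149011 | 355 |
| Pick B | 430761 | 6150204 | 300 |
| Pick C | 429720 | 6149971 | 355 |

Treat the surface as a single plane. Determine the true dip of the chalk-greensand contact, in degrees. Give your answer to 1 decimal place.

6.9°

Two edge vectors: Pick A→Pick B = (2272, 1193, -55), Pick A→Pick C = (1231, 960, 0).
Normal n = (Pick A→Pick B) × (Pick A→Pick C) = (52800, -67705, 712537).
So ∂z/∂easting = −n_x/n_z = −0.07410 and ∂z/∂northing = −n_y/n_z = 0.09502.
Gradient magnitude |∇z| = √(a² + b²) = √(0.00549 + 0.00903) = 0.12050.
True dip = arctan(0.12050) = 6.9°, dipping toward SE (azimuth ≈ 142°).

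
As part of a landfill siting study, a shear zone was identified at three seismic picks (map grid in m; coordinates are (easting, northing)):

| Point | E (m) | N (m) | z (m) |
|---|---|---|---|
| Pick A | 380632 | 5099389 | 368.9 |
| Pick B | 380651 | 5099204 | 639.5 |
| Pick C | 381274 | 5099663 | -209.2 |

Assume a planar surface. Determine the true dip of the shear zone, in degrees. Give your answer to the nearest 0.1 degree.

56.5°

Two edge vectors: Pick A→Pick B = (19, -185, 270.6), Pick A→Pick C = (642, 274, -578.1).
Normal n = (Pick A→Pick B) × (Pick A→Pick C) = (32804.1, 184709.1, 123976).
So ∂z/∂E = −n_x/n_z = −0.26460 and ∂z/∂N = −n_y/n_z = −1.48988.
Gradient magnitude |∇z| = √(a² + b²) = √(0.07001 + 2.21974) = 1.51319.
True dip = arctan(1.51319) = 56.5°, dipping toward N (azimuth ≈ 010°).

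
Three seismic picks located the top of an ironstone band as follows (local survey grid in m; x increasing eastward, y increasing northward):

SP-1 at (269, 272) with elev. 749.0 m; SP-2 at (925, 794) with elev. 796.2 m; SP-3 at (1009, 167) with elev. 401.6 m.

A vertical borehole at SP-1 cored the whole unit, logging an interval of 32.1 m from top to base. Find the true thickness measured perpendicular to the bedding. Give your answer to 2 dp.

Let the plane be z = a·x + b·y + c.
SP-2−SP-1: 656a + 522b = 47.2;  SP-3−SP-1: 740a − 105b = −347.4.
Solving gives a = −0.38753, b = 0.57743.
|∇z| = √(a²+b²) = 0.69541, so dip δ = arctan(0.69541) = 34.82°.
True thickness = vertical thickness × cos δ = 32.1 × cos 34.82° = 26.35 m.

26.35 m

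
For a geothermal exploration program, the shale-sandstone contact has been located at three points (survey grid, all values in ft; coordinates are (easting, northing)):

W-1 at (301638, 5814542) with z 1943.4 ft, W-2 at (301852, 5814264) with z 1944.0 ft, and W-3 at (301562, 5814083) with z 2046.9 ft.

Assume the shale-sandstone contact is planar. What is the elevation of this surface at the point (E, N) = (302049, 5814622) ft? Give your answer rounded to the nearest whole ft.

1830 ft

Two edge vectors: W-1→W-2 = (214, -278, 0.6), W-1→W-3 = (-76, -459, 103.5).
Normal n = (W-1→W-2) × (W-1→W-3) = (-28497.6, -22194.6, -119354).
So ∂z/∂E = −n_x/n_z = −0.23876535 and ∂z/∂N = −n_y/n_z = −0.18595606.
Intercept c from W-1: 1943.4 + 72020.70 + 1081249.34 = 1155213.44.
At (302049, 5814622): z = −72118.8 − 1081264.2 + 1155213.44 = 1830.4 ft.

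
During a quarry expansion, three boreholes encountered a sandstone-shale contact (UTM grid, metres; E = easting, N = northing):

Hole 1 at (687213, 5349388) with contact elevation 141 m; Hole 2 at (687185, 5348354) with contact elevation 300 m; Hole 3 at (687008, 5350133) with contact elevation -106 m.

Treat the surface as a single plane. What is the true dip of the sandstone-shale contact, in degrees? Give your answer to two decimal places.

Two edge vectors: Hole 1→Hole 2 = (-28, -1034, 159), Hole 1→Hole 3 = (-205, 745, -247).
Normal n = (Hole 1→Hole 2) × (Hole 1→Hole 3) = (136943, -39511, -232830).
So ∂z/∂E = −n_x/n_z = 0.58817 and ∂z/∂N = −n_y/n_z = −0.16970.
Gradient magnitude |∇z| = √(a² + b²) = √(0.34594 + 0.02880) = 0.61216.
True dip = arctan(0.61216) = 31.47°, dipping toward WNW (azimuth ≈ 286°).

31.47°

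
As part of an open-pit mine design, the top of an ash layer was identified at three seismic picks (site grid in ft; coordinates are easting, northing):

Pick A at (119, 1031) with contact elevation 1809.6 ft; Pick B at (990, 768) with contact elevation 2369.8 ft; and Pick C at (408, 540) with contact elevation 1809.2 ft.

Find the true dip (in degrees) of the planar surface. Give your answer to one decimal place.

42.3°

Let the plane be z = a·easting + b·northing + c.
Pick B−Pick A: 871a − 263b = 560.2;  Pick C−Pick A: 289a − 491b = −0.4.
Solving gives a = 0.78248, b = 0.46138.
Gradient magnitude |∇z| = √(a² + b²) = √(0.61228 + 0.21287) = 0.90838.
True dip = arctan(0.90838) = 42.3°, dipping toward WSW (azimuth ≈ 239°).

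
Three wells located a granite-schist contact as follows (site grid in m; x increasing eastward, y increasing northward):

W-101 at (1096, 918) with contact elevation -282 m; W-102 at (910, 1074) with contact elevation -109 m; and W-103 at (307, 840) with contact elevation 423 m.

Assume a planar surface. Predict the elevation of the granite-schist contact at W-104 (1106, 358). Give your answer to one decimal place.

Let the plane be z = a·x + b·y + c.
W-102−W-101: −186a + 156b = 173;  W-103−W-101: −789a − 78b = 705.
Solving gives a = −0.897392, b = 0.039007.
Then c = -282 − a·1096 − b·918 = 665.73.
At (1106, 358): z = −992.5 + 14.0 + 665.73 = -312.8 m.

-312.8 m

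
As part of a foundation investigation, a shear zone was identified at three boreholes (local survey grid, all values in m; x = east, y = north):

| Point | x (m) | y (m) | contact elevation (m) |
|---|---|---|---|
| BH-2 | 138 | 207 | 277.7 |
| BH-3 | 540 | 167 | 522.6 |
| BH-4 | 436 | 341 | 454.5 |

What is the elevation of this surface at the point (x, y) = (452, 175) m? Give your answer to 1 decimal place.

Let the plane be z = a·x + b·y + c.
BH-3−BH-2: 402a − 40b = 244.9;  BH-4−BH-2: 298a + 134b = 176.8.
Solving gives a = 0.60632, b = −0.02898.
Then c = 277.7 − a·138 − b·207 = 200.03.
At (452, 175): z = 274.1 − 5.1 + 200.03 = 469.0 m.

469.0 m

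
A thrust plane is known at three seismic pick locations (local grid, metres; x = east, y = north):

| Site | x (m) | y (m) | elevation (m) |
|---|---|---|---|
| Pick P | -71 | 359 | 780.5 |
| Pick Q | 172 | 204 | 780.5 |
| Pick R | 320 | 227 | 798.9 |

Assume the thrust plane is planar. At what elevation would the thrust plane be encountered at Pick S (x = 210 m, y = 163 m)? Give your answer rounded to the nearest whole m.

Two edge vectors: Pick P→Pick Q = (243, -155, 0), Pick P→Pick R = (391, -132, 18.4).
Normal n = (Pick P→Pick Q) × (Pick P→Pick R) = (-2852, -4471.2, 28529).
So ∂z/∂x = −n_x/n_z = 0.09997 and ∂z/∂y = −n_y/n_z = 0.15672.
Intercept c from Pick P: 780.5 + 7.10 − 56.26 = 731.33.
At (210, 163): z = 21.0 + 25.5 + 731.33 = 777.9 m.

778 m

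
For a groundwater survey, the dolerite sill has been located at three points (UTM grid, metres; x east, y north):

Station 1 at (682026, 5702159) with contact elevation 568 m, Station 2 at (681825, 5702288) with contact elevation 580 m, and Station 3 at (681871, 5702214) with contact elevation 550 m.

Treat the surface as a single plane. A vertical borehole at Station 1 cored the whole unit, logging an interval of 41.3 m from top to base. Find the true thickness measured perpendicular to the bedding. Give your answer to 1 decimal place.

33.9 m

Let the plane be z = a·x + b·y + c.
Station 2−Station 1: −201a + 129b = 12;  Station 3−Station 1: −155a + 55b = −18.
Solving gives a = 0.33356, b = 0.61275.
|∇z| = √(a²+b²) = 0.69766, so dip δ = arctan(0.69766) = 34.90°.
True thickness = vertical thickness × cos δ = 41.3 × cos 34.90° = 33.9 m.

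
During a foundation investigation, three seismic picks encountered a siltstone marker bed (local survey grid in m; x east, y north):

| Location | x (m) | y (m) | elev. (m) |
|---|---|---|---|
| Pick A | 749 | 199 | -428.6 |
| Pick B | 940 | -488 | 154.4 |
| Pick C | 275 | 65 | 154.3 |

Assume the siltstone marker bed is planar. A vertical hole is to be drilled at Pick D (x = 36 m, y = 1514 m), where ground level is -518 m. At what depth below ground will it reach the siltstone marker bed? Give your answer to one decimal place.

Two edge vectors: Pick A→Pick B = (191, -687, 583), Pick A→Pick C = (-474, -134, 582.9).
Normal n = (Pick A→Pick B) × (Pick A→Pick C) = (-322330.3, -387675.9, -351232).
So ∂z/∂x = −n_x/n_z = −0.917713 and ∂z/∂y = −n_y/n_z = −1.103760.
Intercept c from Pick A: -428.6 + 687.37 + 219.65 = 478.42.
At (36, 1514): z_contact = −33.04 − 1671.09 + 478.42 = -1225.72 m.
Depth below ground = -518 − (-1225.72) = 707.7 m.

707.7 m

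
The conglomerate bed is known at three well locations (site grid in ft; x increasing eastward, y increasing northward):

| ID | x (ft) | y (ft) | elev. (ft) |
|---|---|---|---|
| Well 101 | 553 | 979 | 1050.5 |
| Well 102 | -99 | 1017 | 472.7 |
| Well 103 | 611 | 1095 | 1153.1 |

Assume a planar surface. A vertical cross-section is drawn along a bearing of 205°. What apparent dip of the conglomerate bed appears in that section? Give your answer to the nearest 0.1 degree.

Two edge vectors: Well 101→Well 102 = (-652, 38, -577.8), Well 101→Well 103 = (58, 116, 102.6).
Normal n = (Well 101→Well 102) × (Well 101→Well 103) = (70923.6, 33382.8, -77836).
So ∂z/∂x = −n_x/n_z = 0.91119 and ∂z/∂y = −n_y/n_z = 0.42889.
Unit vector along 205° is (sin 205°, cos 205°) = (-0.4226, -0.9063).
Slope in that direction = a·(-0.4226) + b·(-0.9063) = −0.77379.
Apparent dip = arctan|0.77379| = 37.7° (true dip is 45.2°, so apparent ≤ true as expected).

37.7°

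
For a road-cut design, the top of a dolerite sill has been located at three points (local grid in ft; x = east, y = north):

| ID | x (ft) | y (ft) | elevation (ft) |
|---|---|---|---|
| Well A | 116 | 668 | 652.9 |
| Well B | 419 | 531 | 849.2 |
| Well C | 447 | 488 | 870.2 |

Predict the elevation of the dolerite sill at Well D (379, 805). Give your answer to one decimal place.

Let the plane be z = a·x + b·y + c.
Well B−Well A: 303a − 137b = 196.3;  Well C−Well A: 331a − 180b = 217.3.
Solving gives a = 0.60523, b = −0.09427.
Then c = 652.9 − a·116 − b·668 = 645.66.
At (379, 805): z = 229.4 − 75.9 + 645.66 = 799.2 ft.

799.2 ft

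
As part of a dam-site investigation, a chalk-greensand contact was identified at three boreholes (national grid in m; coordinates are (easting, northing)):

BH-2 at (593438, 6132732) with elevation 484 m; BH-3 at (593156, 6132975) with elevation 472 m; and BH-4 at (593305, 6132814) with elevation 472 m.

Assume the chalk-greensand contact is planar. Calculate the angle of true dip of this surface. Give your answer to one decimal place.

Let the plane be z = a·E + b·N + c.
BH-3−BH-2: −282a + 243b = −12;  BH-4−BH-2: −133a + 82b = −12.
Solving gives a = 0.21011, b = 0.19445.
Gradient magnitude |∇z| = √(a² + b²) = √(0.04415 + 0.03781) = 0.28629.
True dip = arctan(0.28629) = 16.0°, dipping toward SW (azimuth ≈ 227°).

16.0°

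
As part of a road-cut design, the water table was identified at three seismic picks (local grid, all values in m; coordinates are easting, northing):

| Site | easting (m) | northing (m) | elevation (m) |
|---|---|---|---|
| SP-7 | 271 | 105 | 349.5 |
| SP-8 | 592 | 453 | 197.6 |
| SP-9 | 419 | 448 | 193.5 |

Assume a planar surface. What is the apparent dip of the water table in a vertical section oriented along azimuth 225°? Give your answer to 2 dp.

17.05°

Two edge vectors: SP-7→SP-8 = (321, 348, -151.9), SP-7→SP-9 = (148, 343, -156).
Normal n = (SP-7→SP-8) × (SP-7→SP-9) = (-2186.3, 27594.8, 58599).
So ∂z/∂easting = −n_x/n_z = 0.03731 and ∂z/∂northing = −n_y/n_z = −0.47091.
Unit vector along 225° is (sin 225°, cos 225°) = (-0.7071, -0.7071).
Slope in that direction = a·(-0.7071) + b·(-0.7071) = 0.30660.
Apparent dip = arctan|0.30660| = 17.05° (true dip is 25.3°, so apparent ≤ true as expected).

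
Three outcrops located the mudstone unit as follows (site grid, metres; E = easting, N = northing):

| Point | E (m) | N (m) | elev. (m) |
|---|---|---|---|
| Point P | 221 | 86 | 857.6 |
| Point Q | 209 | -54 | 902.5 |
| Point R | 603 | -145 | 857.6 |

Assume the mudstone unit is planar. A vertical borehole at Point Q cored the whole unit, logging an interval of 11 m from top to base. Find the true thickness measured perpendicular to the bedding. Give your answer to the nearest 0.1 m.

Let the plane be z = a·E + b·N + c.
Point Q−Point P: −12a − 140b = 44.9;  Point R−Point P: 382a − 231b = 0.
Solving gives a = −0.18438, b = −0.30491.
|∇z| = √(a²+b²) = 0.35632, so dip δ = arctan(0.35632) = 19.61°.
True thickness = vertical thickness × cos δ = 11 × cos 19.61° = 10.4 m.

10.4 m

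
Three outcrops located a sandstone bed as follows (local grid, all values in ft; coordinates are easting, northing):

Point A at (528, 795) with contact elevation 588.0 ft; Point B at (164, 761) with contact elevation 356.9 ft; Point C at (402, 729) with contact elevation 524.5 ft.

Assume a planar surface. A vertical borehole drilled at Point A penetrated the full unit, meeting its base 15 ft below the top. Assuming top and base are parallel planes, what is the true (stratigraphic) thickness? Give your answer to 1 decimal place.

Let the plane be z = a·easting + b·northing + c.
Point B−Point A: −364a − 34b = −231.1;  Point C−Point A: −126a − 66b = −63.5.
Solving gives a = 0.66330, b = −0.30418.
|∇z| = √(a²+b²) = 0.72973, so dip δ = arctan(0.72973) = 36.12°.
True thickness = vertical thickness × cos δ = 15 × cos 36.12° = 12.1 ft.

12.1 ft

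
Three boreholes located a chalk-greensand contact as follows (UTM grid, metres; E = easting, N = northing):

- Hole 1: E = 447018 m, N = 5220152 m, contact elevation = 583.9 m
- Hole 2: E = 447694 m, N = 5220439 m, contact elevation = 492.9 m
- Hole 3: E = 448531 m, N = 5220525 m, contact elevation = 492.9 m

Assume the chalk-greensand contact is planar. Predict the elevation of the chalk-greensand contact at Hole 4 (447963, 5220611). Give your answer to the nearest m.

Let the plane be z = a·E + b·N + c.
Hole 2−Hole 1: 676a + 287b = −91;  Hole 3−Hole 1: 1513a + 373b = −91.
Solving gives a = 0.04298040, b = −0.41830923.
Then c = 583.9 − a·447018 − b·5220152 = 2165008.67.
At (447963, 5220611): z = 19253.6 − 2183829.8 + 2165008.67 = 432.5 m.

433 m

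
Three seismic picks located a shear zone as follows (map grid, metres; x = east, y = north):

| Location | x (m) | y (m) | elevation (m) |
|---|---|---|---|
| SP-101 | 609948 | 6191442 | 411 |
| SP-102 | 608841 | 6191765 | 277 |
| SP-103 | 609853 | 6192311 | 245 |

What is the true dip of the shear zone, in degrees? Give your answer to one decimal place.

Two edge vectors: SP-101→SP-102 = (-1107, 323, -134), SP-101→SP-103 = (-95, 869, -166).
Normal n = (SP-101→SP-102) × (SP-101→SP-103) = (62828, -171032, -931298).
So ∂z/∂x = −n_x/n_z = 0.06746 and ∂z/∂y = −n_y/n_z = −0.18365.
Gradient magnitude |∇z| = √(a² + b²) = √(0.00455 + 0.03373) = 0.19565.
True dip = arctan(0.19565) = 11.1°, dipping toward NNW (azimuth ≈ 340°).

11.1°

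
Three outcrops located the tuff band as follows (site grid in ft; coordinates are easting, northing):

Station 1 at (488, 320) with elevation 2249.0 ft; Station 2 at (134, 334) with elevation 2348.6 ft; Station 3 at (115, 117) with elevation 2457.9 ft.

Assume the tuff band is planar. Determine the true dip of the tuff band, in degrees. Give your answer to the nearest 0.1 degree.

29.4°

Two edge vectors: Station 1→Station 2 = (-354, 14, 99.6), Station 1→Station 3 = (-373, -203, 208.9).
Normal n = (Station 1→Station 2) × (Station 1→Station 3) = (23143.4, 36799.8, 77084).
So ∂z/∂easting = −n_x/n_z = −0.30024 and ∂z/∂northing = −n_y/n_z = −0.47740.
Gradient magnitude |∇z| = √(a² + b²) = √(0.09014 + 0.22791) = 0.56396.
True dip = arctan(0.56396) = 29.4°, dipping toward NNE (azimuth ≈ 032°).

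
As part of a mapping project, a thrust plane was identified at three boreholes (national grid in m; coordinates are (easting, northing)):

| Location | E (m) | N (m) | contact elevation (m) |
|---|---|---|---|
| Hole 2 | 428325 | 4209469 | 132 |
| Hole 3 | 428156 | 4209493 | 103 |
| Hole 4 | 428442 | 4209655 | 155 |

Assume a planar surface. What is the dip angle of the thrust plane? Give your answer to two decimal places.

Two edge vectors: Hole 2→Hole 3 = (-169, 24, -29), Hole 2→Hole 4 = (117, 186, 23).
Normal n = (Hole 2→Hole 3) × (Hole 2→Hole 4) = (5946, 494, -34242).
So ∂z/∂E = −n_x/n_z = 0.17365 and ∂z/∂N = −n_y/n_z = 0.01443.
Gradient magnitude |∇z| = √(a² + b²) = √(0.03015 + 0.00021) = 0.17424.
True dip = arctan(0.17424) = 9.88°, dipping toward W (azimuth ≈ 265°).

9.88°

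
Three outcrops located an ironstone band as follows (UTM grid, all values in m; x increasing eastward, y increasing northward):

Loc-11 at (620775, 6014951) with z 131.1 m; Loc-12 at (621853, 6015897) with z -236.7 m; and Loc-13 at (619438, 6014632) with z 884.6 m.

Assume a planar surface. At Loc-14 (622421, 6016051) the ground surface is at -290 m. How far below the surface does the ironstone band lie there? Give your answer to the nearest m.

260 m

Let the plane be z = a·x + b·y + c.
Loc-12−Loc-11: 1078a + 946b = −367.8;  Loc-13−Loc-11: −1337a − 319b = 753.5.
Solving gives a = −0.64661730, b = 0.34804804.
Then c = 131.1 − a·620775 − b·6014951 = −1691956.95.
At (622421, 6016051): z_contact = −402468.2 + 2093874.8 − 1691956.95 = -550.4 m.
Depth below ground = -290 − (-550.4) = 260 m.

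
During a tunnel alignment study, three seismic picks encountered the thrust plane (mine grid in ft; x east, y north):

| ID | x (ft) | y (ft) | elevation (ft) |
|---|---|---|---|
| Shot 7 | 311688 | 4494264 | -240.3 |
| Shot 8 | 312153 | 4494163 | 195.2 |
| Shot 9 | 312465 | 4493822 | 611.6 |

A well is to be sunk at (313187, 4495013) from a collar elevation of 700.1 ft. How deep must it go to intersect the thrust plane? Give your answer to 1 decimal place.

24.9 ft

Two edge vectors: Shot 7→Shot 8 = (465, -101, 435.5), Shot 7→Shot 9 = (777, -442, 851.9).
Normal n = (Shot 7→Shot 8) × (Shot 7→Shot 9) = (106449.1, -57750, -127053).
So ∂z/∂x = −n_x/n_z = 0.837832243 and ∂z/∂y = −n_y/n_z = −0.454534722.
Intercept c from Shot 7: -240.3 − 261142.26 + 2042799.04 = 1781416.48.
At (313187, 4495013): z_contact = 262398.17 − 2043139.48 + 1781416.48 = 675.16 ft.
Depth below ground = 700.1 − 675.16 = 24.9 ft.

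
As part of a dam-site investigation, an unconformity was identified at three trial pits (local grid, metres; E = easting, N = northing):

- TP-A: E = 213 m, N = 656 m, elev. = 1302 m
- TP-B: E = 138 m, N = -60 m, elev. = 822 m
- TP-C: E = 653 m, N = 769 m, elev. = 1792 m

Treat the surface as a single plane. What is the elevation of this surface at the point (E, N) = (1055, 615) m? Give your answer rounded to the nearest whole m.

2093 m

Two edge vectors: TP-A→TP-B = (-75, -716, -480), TP-A→TP-C = (440, 113, 490).
Normal n = (TP-A→TP-B) × (TP-A→TP-C) = (-296600, -174450, 306565).
So ∂z/∂E = −n_x/n_z = 0.96749 and ∂z/∂N = −n_y/n_z = 0.56905.
Intercept c from TP-A: 1302 − 206.08 − 373.30 = 722.63.
At (1055, 615): z = 1020.7 + 350.0 + 722.63 = 2093.3 m.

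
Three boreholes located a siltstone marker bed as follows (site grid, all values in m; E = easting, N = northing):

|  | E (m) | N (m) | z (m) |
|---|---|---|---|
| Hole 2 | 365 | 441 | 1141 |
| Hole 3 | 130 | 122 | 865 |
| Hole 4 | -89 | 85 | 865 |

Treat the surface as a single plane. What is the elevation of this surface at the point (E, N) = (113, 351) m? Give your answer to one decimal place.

1094.1 m

Two edge vectors: Hole 2→Hole 3 = (-235, -319, -276), Hole 2→Hole 4 = (-454, -356, -276).
Normal n = (Hole 2→Hole 3) × (Hole 2→Hole 4) = (-10212, 60444, -61166).
So ∂z/∂E = −n_x/n_z = −0.16696 and ∂z/∂N = −n_y/n_z = 0.98820.
Intercept c from Hole 2: 1141 + 60.94 − 435.79 = 766.14.
At (113, 351): z = −18.9 + 346.9 + 766.14 = 1094.1 m.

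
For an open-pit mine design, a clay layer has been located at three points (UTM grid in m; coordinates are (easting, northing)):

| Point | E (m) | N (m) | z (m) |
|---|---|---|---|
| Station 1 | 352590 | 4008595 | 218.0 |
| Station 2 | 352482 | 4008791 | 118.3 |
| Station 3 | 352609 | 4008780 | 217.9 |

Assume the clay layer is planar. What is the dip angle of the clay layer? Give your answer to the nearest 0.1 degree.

38.0°

Let the plane be z = a·E + b·N + c.
Station 2−Station 1: −108a + 196b = −99.7;  Station 3−Station 1: 19a + 185b = −0.1.
Solving gives a = 0.77729, b = −0.08037.
Gradient magnitude |∇z| = √(a² + b²) = √(0.60418 + 0.00646) = 0.78143.
True dip = arctan(0.78143) = 38.0°, dipping toward W (azimuth ≈ 276°).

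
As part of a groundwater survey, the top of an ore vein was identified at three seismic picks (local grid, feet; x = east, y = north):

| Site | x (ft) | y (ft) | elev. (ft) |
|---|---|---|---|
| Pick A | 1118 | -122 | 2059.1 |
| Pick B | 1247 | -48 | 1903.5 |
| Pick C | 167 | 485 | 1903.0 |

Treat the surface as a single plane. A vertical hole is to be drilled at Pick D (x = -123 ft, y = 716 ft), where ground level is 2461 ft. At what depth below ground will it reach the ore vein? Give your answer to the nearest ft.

Two edge vectors: Pick A→Pick B = (129, 74, -155.6), Pick A→Pick C = (-951, 607, -156.1).
Normal n = (Pick A→Pick B) × (Pick A→Pick C) = (82897.8, 168112.5, 148677).
So ∂z/∂x = −n_x/n_z = −0.55757 and ∂z/∂y = −n_y/n_z = −1.13072.
Intercept c from Pick A: 2059.1 + 623.36 − 137.95 = 2544.51.
At (-123, 716): z_contact = 68.6 − 809.6 + 2544.51 = 1803.5 ft.
Depth below ground = 2461 − 1803.5 = 658 ft.

658 ft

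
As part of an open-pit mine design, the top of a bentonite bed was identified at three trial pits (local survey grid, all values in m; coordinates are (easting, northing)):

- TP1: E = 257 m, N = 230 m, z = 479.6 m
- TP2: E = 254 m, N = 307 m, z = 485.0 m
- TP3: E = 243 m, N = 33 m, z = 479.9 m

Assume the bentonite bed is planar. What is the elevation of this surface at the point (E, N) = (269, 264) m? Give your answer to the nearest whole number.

473 m

Two edge vectors: TP1→TP2 = (-3, 77, 5.4), TP1→TP3 = (-14, -197, 0.3).
Normal n = (TP1→TP2) × (TP1→TP3) = (1086.9, -74.7, 1669).
So ∂z/∂E = −n_x/n_z = −0.65123 and ∂z/∂N = −n_y/n_z = 0.04476.
Intercept c from TP1: 479.6 + 167.37 − 10.29 = 636.67.
At (269, 264): z = −175.2 + 11.8 + 636.67 = 473.3 m.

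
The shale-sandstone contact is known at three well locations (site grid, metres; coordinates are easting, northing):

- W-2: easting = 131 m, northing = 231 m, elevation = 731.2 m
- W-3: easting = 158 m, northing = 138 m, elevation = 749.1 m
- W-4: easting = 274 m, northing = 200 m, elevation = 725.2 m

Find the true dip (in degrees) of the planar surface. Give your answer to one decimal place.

13.3°

Let the plane be z = a·easting + b·northing + c.
W-3−W-2: 27a − 93b = 17.9;  W-4−W-2: 143a − 31b = −6.
Solving gives a = −0.08930, b = −0.21840.
Gradient magnitude |∇z| = √(a² + b²) = √(0.00798 + 0.04770) = 0.23595.
True dip = arctan(0.23595) = 13.3°, dipping toward NNE (azimuth ≈ 022°).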